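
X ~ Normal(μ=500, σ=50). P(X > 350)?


z = (350-500)/50 = -3.0
P(X > 350) = 1 - P(Z ≤ -3.0) = 1 - 0.0013 = 0.9987

P(X > 350) ≈ 0.9987


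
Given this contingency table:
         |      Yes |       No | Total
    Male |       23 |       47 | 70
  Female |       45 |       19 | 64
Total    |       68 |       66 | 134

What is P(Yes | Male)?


P(Yes | Male) = 23/(23+47) = 23/70

P(Yes|Male) = 23/70 ≈ 32.86%


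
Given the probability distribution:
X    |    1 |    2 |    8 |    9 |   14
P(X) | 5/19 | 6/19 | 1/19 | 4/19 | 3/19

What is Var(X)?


E[X] = 103/19
E[X²] = 1005/19
Var(X) = E[X²] - (E[X])² = 1005/19 - 10609/361 = 8486/361

Var(X) = 8486/361 ≈ 23.5069


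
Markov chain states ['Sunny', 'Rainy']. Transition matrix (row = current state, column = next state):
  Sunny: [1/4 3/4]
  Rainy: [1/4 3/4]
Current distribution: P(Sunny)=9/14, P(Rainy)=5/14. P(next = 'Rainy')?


P(next=Rainy) = Σᵢ P(now=i)×P(i→Rainy)
= 9/14×3/4 + 5/14×3/4
= 27/56 + 15/56 = 3/4

P = 3/4 ≈ 0.7500


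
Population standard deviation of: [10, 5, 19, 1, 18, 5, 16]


Mean = 74/7
  (10-74/7)²=16/49
  (5-74/7)²=1521/49
  (19-74/7)²=3481/49
  (1-74/7)²=4489/49
  (18-74/7)²=2704/49
  (5-74/7)²=1521/49
  (16-74/7)²=1444/49
Σ(x-μ)² = 2168/7
σ² = (2168/7)/7 = 2168/49

σ = √(2168/49) ≈ 6.6517


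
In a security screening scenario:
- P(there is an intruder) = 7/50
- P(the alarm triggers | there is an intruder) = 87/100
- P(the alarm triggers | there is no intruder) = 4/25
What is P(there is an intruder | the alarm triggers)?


Using Bayes' theorem:
P(A|B) = P(B|A)·P(A) / P(B)

P(the alarm triggers) = 87/100 × 7/50 + 4/25 × 43/50
= 609/5000 + 86/625 = 1297/5000

P(there is an intruder|the alarm triggers) = (609/5000) / (1297/5000) = 609/1297

P(there is an intruder|the alarm triggers) = 609/1297 ≈ 46.95%


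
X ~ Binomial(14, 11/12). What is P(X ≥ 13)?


P(X ≥ 13) = Σ P(X=i) for i=13..14
P(X=13) = 241658985007517/641959232274432
P(X=14) = 379749833583241/1283918464548864
Sum = 863067803598275/1283918464548864

P(X ≥ 13) = 863067803598275/1283918464548864 ≈ 67.22%


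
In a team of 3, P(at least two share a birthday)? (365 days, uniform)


P(all different) = Π(365-i)/365 for i=0..2
= 0.991796
P(match) = 1 - 0.991796 = 0.008204

P ≈ 0.0082 ≈ 0.82%


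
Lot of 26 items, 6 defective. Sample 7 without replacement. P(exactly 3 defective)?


Hypergeometric: C(6,3)×C(20,4)/C(26,7)
= 20×4845/657800 = 969/6578

P(X=3) = 969/6578 ≈ 14.73%


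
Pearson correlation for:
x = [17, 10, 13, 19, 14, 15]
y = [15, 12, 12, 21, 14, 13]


n=6, Σx=88, Σy=87, Σxy=1321, Σx²=1340, Σy²=1319
r = (6×1321 - 88×87)/√((6×1340 - 88²)(6×1319 - 87²))
= 270/√(296×345) = 270/√102120 ≈ 270/319.5622 ≈ 0.8449

r ≈ 0.8449


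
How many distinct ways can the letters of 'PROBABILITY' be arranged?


Letters: 11, freq: {'P': 1, 'R': 1, 'O': 1, 'B': 2, 'A': 1, 'I': 2, 'L': 1, 'T': 1, 'Y': 1}
11!/(1!×1!×1!×2!×1!×2!×1!×1!×1!) = 39916800/4 = 9979200

9979200


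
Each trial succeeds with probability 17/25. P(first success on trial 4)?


Geometric: P(X=4) = (1-p)^(k-1)×p = (8/25)^3×17/25 = 8704/390625

P(X=4) = 8704/390625 ≈ 2.23%


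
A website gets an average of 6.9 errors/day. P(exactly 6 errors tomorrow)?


Poisson(λ=6.9): P(X=6) = e^(-λ)×λ^k/k!
= e^(-6.9) × 6.9^6 / 6!
≈ 0.001007785429 × 107918.163081 / 720 ≈ 0.151053

P(X=6) ≈ 0.151053 ≈ 15.11%


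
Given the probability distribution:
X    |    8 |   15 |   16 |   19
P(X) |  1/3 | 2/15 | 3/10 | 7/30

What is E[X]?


E[X] = Σ x·P(X=x)
= (8)×(1/3) + (15)×(2/15) + (16)×(3/10) + (19)×(7/30)
= 139/10

E[X] = 139/10


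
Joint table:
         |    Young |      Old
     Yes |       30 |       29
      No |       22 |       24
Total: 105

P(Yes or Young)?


P(Yes∨Young) = P(Yes) + P(Young) - P(Yes∧Young)
= (59 + 52 - 30)/105 = 81/105 = 27/35

P = 27/35 ≈ 77.14%


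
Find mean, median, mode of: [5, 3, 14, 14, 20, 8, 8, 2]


Sorted: [2, 3, 5, 8, 8, 14, 14, 20]
Mean = 74/8 = 37/4
Median = 8
Freq: {5: 1, 3: 1, 14: 2, 20: 1, 8: 2, 2: 1}
Mode: [8, 14]

Mean=37/4, Median=8, Mode=[8, 14]


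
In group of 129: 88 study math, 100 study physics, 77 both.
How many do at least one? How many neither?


|A∪B| = 88+100-77 = 111
Neither = 129-111 = 18

At least one: 111; Neither: 18


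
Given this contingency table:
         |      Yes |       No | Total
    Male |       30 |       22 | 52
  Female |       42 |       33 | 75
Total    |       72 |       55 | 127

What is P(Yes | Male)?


P(Yes | Male) = 30/(30+22) = 30/52 = 15/26

P(Yes|Male) = 15/26 ≈ 57.69%


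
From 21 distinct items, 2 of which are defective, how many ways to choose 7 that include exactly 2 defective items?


Choose 2 of the 2 defective items and 5 of the other 19 items:
C(2,2)×C(19,5) = 1×11628 = 11628

11628


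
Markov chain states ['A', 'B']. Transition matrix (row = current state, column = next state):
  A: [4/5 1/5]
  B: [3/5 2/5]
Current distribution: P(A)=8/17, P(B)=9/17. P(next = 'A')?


P(next=A) = Σᵢ P(now=i)×P(i→A)
= 8/17×4/5 + 9/17×3/5
= 32/85 + 27/85 = 59/85

P = 59/85 ≈ 0.6941


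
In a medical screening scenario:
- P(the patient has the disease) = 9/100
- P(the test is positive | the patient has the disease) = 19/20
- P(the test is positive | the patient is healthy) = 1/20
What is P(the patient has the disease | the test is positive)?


Using Bayes' theorem:
P(A|B) = P(B|A)·P(A) / P(B)

P(the test is positive) = 19/20 × 9/100 + 1/20 × 91/100
= 171/2000 + 91/2000 = 131/1000

P(the patient has the disease|the test is positive) = (171/2000) / (131/1000) = 171/262

P(the patient has the disease|the test is positive) = 171/262 ≈ 65.27%


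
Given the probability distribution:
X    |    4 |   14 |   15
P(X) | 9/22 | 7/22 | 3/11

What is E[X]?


E[X] = Σ x·P(X=x)
= (4)×(9/22) + (14)×(7/22) + (15)×(3/11)
= 112/11

E[X] = 112/11


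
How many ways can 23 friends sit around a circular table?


Circular arrangements of 23 distinct objects: fix one position to break rotational symmetry.
(n-1)! = 22! = 1124000727777607680000

1124000727777607680000


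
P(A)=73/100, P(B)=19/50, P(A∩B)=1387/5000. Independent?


P(A)×P(B) = 1387/5000
P(A∩B) = 1387/5000
Equal ✓ → Independent

Yes, independent


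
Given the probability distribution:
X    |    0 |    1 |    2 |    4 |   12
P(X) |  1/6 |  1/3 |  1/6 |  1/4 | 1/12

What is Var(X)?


E[X] = 8/3
E[X²] = 17
Var(X) = E[X²] - (E[X])² = 17 - 64/9 = 89/9

Var(X) = 89/9 ≈ 9.8889


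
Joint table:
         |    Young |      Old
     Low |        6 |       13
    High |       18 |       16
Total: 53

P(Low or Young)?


P(Low∨Young) = P(Low) + P(Young) - P(Low∧Young)
= (19 + 24 - 6)/53 = 37/53

P = 37/53 ≈ 69.81%


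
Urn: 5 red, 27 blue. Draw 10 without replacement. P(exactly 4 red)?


Hypergeometric: C(5,4)×C(27,6)/C(32,10)
= 5×296010/64512240 = 165/7192

P(X=4) = 165/7192 ≈ 2.29%


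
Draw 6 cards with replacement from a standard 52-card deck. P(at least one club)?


P(not a club) = 39/52 = 3/4
P(none in 6 draws) = (3/4)^6 = 729/4096
P(≥1 club) = 1 - 729/4096 = 3367/4096

P = 3367/4096 ≈ 82.20%


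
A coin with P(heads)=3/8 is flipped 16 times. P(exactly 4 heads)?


Binomial: P(X=4) = C(16,4)×p^4×(1-p)^12
= 1820 × 81/4096 × 244140625/68719476736 = 8997802734375/70368744177664

P(X=4) = 8997802734375/70368744177664 ≈ 12.79%


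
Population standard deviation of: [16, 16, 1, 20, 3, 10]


Mean = 66/6 = 11
  (16-11)²=25
  (16-11)²=25
  (1-11)²=100
  (20-11)²=81
  (3-11)²=64
  (10-11)²=1
Σ(x-μ)² = 296
σ² = 296/6 = 148/3

σ = √(148/3) ≈ 7.0238


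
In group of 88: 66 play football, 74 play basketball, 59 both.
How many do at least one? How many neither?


|A∪B| = 66+74-59 = 81
Neither = 88-81 = 7

At least one: 81; Neither: 7


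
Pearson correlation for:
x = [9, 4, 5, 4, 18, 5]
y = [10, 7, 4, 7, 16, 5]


n=6, Σx=45, Σy=49, Σxy=479, Σx²=487, Σy²=495
r = (6×479 - 45×49)/√((6×487 - 45²)(6×495 - 49²))
= 669/√(897×569) = 669/√510393 ≈ 669/714.4179 ≈ 0.9364

r ≈ 0.9364


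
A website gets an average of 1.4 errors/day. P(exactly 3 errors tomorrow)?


Poisson(λ=1.4): P(X=3) = e^(-λ)×λ^k/k!
= e^(-1.4) × 1.4^3 / 3!
≈ 0.2465969639 × 2.744 / 6 ≈ 0.112777

P(X=3) ≈ 0.112777 ≈ 11.28%


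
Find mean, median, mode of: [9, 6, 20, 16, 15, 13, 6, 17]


Sorted: [6, 6, 9, 13, 15, 16, 17, 20]
Mean = 102/8 = 51/4
Median = 14
Freq: {9: 1, 6: 2, 20: 1, 16: 1, 15: 1, 13: 1, 17: 1}
Mode: [6]

Mean=51/4, Median=14, Mode=6


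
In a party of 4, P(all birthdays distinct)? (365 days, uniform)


P(all different) = Π(365-i)/365 for i=0..3
= (365/365)×(364/365)×...×(362/365)
= 0.983644

P ≈ 0.9836 ≈ 98.36%


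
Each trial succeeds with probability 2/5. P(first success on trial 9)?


Geometric: P(X=9) = (1-p)^(k-1)×p = (3/5)^8×2/5 = 13122/1953125

P(X=9) = 13122/1953125 ≈ 0.67%


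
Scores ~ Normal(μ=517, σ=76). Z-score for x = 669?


z = (x - μ)/σ = (669 - 517)/76 = 2.0

z = 2.0


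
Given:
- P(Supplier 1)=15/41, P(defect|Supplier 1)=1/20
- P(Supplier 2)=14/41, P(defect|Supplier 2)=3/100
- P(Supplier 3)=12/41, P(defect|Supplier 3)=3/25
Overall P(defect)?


P(B) = Σ P(B|Aᵢ)×P(Aᵢ)
  1/20×15/41 = 3/164
  3/100×14/41 = 21/2050
  3/25×12/41 = 36/1025
Sum = 261/4100

P(defect) = 261/4100 ≈ 6.37%


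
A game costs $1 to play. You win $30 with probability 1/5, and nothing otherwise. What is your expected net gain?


E[gain] = (30-1)×1/5 + (-1)×4/5
= 29/5 - 4/5 = 5

Expected net gain = $5 ≈ $5.00


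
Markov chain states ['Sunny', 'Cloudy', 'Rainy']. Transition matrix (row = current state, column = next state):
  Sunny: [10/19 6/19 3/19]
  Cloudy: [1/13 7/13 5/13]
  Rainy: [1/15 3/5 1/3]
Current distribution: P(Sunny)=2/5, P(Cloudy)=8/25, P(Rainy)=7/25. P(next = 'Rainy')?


P(next=Rainy) = Σᵢ P(now=i)×P(i→Rainy)
= 2/5×3/19 + 8/25×5/13 + 7/25×1/3
= 6/95 + 8/65 + 7/75 = 5179/18525

P = 5179/18525 ≈ 0.2796


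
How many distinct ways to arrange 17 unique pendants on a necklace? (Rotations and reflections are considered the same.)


Free circular arrangements: rotations and reflections both identified.
(n-1)!/2 = 16!/2 = 20922789888000/2 = 10461394944000

10461394944000


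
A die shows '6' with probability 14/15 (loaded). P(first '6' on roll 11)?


Geometric: P(X=11) = (1-p)^(k-1)×p = (1/15)^10×14/15 = 14/8649755859375

P(X=11) = 14/8649755859375 ≈ 0.00%


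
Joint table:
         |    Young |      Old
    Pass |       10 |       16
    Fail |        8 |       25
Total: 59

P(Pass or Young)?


P(Pass∨Young) = P(Pass) + P(Young) - P(Pass∧Young)
= (26 + 18 - 10)/59 = 34/59

P = 34/59 ≈ 57.63%


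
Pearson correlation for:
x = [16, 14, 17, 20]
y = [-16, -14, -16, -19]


n=4, Σx=67, Σy=-65, Σxy=-1104, Σx²=1141, Σy²=1069
r = (4×(-1104) - 67×(-65))/√((4×1141 - 67²)(4×1069 - (-65)²))
= -61/√(75×51) = -61/√3825 ≈ -61/61.8466 ≈ -0.9863

r ≈ -0.9863


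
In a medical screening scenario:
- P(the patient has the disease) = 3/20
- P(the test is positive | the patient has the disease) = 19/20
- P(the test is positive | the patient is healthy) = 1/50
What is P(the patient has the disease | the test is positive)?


Using Bayes' theorem:
P(A|B) = P(B|A)·P(A) / P(B)

P(the test is positive) = 19/20 × 3/20 + 1/50 × 17/20
= 57/400 + 17/1000 = 319/2000

P(the patient has the disease|the test is positive) = (57/400) / (319/2000) = 285/319

P(the patient has the disease|the test is positive) = 285/319 ≈ 89.34%


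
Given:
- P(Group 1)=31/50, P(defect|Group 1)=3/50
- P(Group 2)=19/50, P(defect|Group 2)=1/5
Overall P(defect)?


P(B) = Σ P(B|Aᵢ)×P(Aᵢ)
  3/50×31/50 = 93/2500
  1/5×19/50 = 19/250
Sum = 283/2500

P(defect) = 283/2500 ≈ 11.32%


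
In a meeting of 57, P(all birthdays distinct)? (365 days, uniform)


P(all different) = Π(365-i)/365 for i=0..56
= (365/365)×(364/365)×...×(309/365)
= 0.009878

P ≈ 0.0099 ≈ 0.99%


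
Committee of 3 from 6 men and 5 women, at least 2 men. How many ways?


Count by #men:
  2M,1W: C(6,2)×C(5,1)=75
  3M,0W: C(6,3)×C(5,0)=20
Total = 95

95


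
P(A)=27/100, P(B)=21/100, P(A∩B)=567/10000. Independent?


P(A)×P(B) = 567/10000
P(A∩B) = 567/10000
Equal ✓ → Independent

Yes, independent


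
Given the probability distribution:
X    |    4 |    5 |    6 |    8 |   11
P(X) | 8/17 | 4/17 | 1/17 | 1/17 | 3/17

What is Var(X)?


E[X] = 99/17
E[X²] = 691/17
Var(X) = E[X²] - (E[X])² = 691/17 - 9801/289 = 1946/289

Var(X) = 1946/289 ≈ 6.7336


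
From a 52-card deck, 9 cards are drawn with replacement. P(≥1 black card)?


P(not a black card) = 26/52 = 1/2
P(none in 9 draws) = (1/2)^9 = 1/512
P(≥1 black card) = 1 - 1/512 = 511/512

P = 511/512 ≈ 99.80%


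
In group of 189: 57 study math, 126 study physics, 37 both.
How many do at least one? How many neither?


|A∪B| = 57+126-37 = 146
Neither = 189-146 = 43

At least one: 146; Neither: 43


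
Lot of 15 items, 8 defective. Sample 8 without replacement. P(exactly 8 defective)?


Hypergeometric: C(8,8)×C(7,0)/C(15,8)
= 1×1/6435 = 1/6435

P(X=8) = 1/6435 ≈ 0.02%


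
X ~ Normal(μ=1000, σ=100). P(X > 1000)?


z = (1000-1000)/100 = 0.0
P(X > 1000) = 1 - P(Z ≤ 0.0) = 1 - 0.5000 = 0.5000

P(X > 1000) ≈ 0.5000


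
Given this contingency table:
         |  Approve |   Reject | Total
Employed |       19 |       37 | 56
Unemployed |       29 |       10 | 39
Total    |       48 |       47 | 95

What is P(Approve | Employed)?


P(Approve | Employed) = 19/(19+37) = 19/56

P(Approve|Employed) = 19/56 ≈ 33.93%


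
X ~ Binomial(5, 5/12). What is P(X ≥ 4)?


P(X ≥ 4) = Σ P(X=i) for i=4..5
P(X=4) = 21875/248832
P(X=5) = 3125/248832
Sum = 3125/31104

P(X ≥ 4) = 3125/31104 ≈ 10.05%


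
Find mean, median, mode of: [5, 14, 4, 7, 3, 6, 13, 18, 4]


Sorted: [3, 4, 4, 5, 6, 7, 13, 14, 18]
Mean = 74/9
Median = 6
Freq: {5: 1, 14: 1, 4: 2, 7: 1, 3: 1, 6: 1, 13: 1, 18: 1}
Mode: [4]

Mean=74/9, Median=6, Mode=4


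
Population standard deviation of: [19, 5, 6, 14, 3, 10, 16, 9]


Mean = 82/8 = 41/4
  (19-41/4)²=1225/16
  (5-41/4)²=441/16
  (6-41/4)²=289/16
  (14-41/4)²=225/16
  (3-41/4)²=841/16
  (10-41/4)²=1/16
  (16-41/4)²=529/16
  (9-41/4)²=25/16
Σ(x-μ)² = 447/2
σ² = (447/2)/8 = 447/16

σ = √(447/16) ≈ 5.2856


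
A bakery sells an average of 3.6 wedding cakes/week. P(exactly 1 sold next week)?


Poisson(λ=3.6): P(X=1) = e^(-λ)×λ^k/k!
= e^(-3.6) × 3.6^1 / 1!
≈ 0.02732372245 × 3.6 / 1 ≈ 0.098365

P(X=1) ≈ 0.098365 ≈ 9.84%


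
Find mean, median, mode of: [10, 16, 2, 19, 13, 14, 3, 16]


Sorted: [2, 3, 10, 13, 14, 16, 16, 19]
Mean = 93/8
Median = 27/2
Freq: {10: 1, 16: 2, 2: 1, 19: 1, 13: 1, 14: 1, 3: 1}
Mode: [16]

Mean=93/8, Median=27/2, Mode=16


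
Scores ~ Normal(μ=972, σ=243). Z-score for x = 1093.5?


z = (x - μ)/σ = (1093.5 - 972)/243 = 0.5

z = 0.5


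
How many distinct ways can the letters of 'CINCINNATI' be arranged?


Letters: 10, freq: {'C': 2, 'I': 3, 'N': 3, 'A': 1, 'T': 1}
10!/(2!×3!×3!×1!×1!) = 3628800/72 = 50400

50400


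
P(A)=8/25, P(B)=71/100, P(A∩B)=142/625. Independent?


P(A)×P(B) = 142/625
P(A∩B) = 142/625
Equal ✓ → Independent

Yes, independent


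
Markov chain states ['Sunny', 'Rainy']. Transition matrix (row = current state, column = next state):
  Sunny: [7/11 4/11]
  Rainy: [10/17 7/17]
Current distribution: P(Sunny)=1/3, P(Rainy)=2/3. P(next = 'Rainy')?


P(next=Rainy) = Σᵢ P(now=i)×P(i→Rainy)
= 1/3×4/11 + 2/3×7/17
= 4/33 + 14/51 = 74/187

P = 74/187 ≈ 0.3957


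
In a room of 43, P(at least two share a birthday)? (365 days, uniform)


P(all different) = Π(365-i)/365 for i=0..42
= 0.076077
P(match) = 1 - 0.076077 = 0.923923

P ≈ 0.9239 ≈ 92.39%


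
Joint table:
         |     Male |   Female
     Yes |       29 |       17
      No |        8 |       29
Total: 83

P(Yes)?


P(Yes) = (29+17)/83 = 46/83

P(Yes) = 46/83 ≈ 55.42%


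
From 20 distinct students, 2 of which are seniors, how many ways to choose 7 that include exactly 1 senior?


Choose 1 of the 2 seniors and 6 of the other 18 students:
C(2,1)×C(18,6) = 2×18564 = 37128

37128


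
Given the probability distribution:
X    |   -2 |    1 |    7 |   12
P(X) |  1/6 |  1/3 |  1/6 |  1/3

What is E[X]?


E[X] = Σ x·P(X=x)
= (-2)×(1/6) + (1)×(1/3) + (7)×(1/6) + (12)×(1/3)
= 31/6

E[X] = 31/6


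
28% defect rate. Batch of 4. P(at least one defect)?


P(all good) = (18/25)^4 = 104976/390625
P(≥1 defect) = 285649/390625

P = 285649/390625 ≈ 73.13%


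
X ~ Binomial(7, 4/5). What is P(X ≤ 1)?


P(X ≤ 1) = Σ P(X=i) for i=0..1
P(X=0) = 1/78125
P(X=1) = 28/78125
Sum = 29/78125

P(X ≤ 1) = 29/78125 ≈ 0.04%


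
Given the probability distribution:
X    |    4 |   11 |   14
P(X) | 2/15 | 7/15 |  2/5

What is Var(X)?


E[X] = 169/15
E[X²] = 137
Var(X) = E[X²] - (E[X])² = 137 - 28561/225 = 2264/225

Var(X) = 2264/225 ≈ 10.0622


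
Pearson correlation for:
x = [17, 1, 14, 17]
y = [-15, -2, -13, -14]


n=4, Σx=49, Σy=-44, Σxy=-677, Σx²=775, Σy²=594
r = (4×(-677) - 49×(-44))/√((4×775 - 49²)(4×594 - (-44)²))
= -552/√(699×440) = -552/√307560 ≈ -552/554.5809 ≈ -0.9953

r ≈ -0.9953


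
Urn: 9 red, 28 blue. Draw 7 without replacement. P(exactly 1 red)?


Hypergeometric: C(9,1)×C(28,6)/C(37,7)
= 9×376740/10295472 = 282555/857956

P(X=1) = 282555/857956 ≈ 32.93%


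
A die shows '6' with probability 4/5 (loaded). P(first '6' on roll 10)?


Geometric: P(X=10) = (1-p)^(k-1)×p = (1/5)^9×4/5 = 4/9765625

P(X=10) = 4/9765625 ≈ 0.00%


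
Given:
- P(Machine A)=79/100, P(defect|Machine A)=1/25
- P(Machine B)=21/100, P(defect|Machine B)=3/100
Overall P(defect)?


P(B) = Σ P(B|Aᵢ)×P(Aᵢ)
  1/25×79/100 = 79/2500
  3/100×21/100 = 63/10000
Sum = 379/10000

P(defect) = 379/10000 ≈ 3.79%


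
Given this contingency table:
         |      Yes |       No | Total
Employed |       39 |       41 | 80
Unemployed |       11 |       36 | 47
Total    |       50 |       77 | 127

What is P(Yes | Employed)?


P(Yes | Employed) = 39/(39+41) = 39/80

P(Yes|Employed) = 39/80 ≈ 48.75%


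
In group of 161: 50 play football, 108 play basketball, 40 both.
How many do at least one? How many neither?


|A∪B| = 50+108-40 = 118
Neither = 161-118 = 43

At least one: 118; Neither: 43


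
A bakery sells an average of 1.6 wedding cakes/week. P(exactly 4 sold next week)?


Poisson(λ=1.6): P(X=4) = e^(-λ)×λ^k/k!
= e^(-1.6) × 1.6^4 / 4!
≈ 0.201896518 × 6.5536 / 24 ≈ 0.055131

P(X=4) ≈ 0.055131 ≈ 5.51%


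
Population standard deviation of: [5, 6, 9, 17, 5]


Mean = 42/5
  (5-42/5)²=289/25
  (6-42/5)²=144/25
  (9-42/5)²=9/25
  (17-42/5)²=1849/25
  (5-42/5)²=289/25
Σ(x-μ)² = 516/5
σ² = (516/5)/5 = 516/25

σ = √(516/25) ≈ 4.5431


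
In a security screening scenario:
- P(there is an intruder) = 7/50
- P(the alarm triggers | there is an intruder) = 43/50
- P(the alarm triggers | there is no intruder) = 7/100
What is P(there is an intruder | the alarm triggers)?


Using Bayes' theorem:
P(A|B) = P(B|A)·P(A) / P(B)

P(the alarm triggers) = 43/50 × 7/50 + 7/100 × 43/50
= 301/2500 + 301/5000 = 903/5000

P(there is an intruder|the alarm triggers) = (301/2500) / (903/5000) = 2/3

P(there is an intruder|the alarm triggers) = 2/3 ≈ 66.67%


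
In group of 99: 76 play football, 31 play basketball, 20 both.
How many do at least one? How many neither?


|A∪B| = 76+31-20 = 87
Neither = 99-87 = 12

At least one: 87; Neither: 12


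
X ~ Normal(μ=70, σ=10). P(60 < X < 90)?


z₁=(60-70)/10=-1.0, z₂=(90-70)/10=2.0
P = Φ(2.0) - Φ(-1.0) = 0.977250 - 0.158655 = 0.818595 ≈ 0.8186

P(60 < X < 90) ≈ 0.8186


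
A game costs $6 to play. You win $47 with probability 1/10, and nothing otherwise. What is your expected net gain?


E[gain] = (47-6)×1/10 + (-6)×9/10
= 41/10 - 27/5 = -13/10

Expected net gain = $-13/10 ≈ $-1.30


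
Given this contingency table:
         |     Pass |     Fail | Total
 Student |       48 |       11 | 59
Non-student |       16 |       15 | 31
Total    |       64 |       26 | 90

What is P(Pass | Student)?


P(Pass | Student) = 48/(48+11) = 48/59

P(Pass|Student) = 48/59 ≈ 81.36%


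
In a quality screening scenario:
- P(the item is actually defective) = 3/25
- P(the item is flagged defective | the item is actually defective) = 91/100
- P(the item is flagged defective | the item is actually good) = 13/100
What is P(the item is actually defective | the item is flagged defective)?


Using Bayes' theorem:
P(A|B) = P(B|A)·P(A) / P(B)

P(the item is flagged defective) = 91/100 × 3/25 + 13/100 × 22/25
= 273/2500 + 143/1250 = 559/2500

P(the item is actually defective|the item is flagged defective) = (273/2500) / (559/2500) = 21/43

P(the item is actually defective|the item is flagged defective) = 21/43 ≈ 48.84%


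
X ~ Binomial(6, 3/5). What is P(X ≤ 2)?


P(X ≤ 2) = Σ P(X=i) for i=0..2
P(X=0) = 64/15625
P(X=1) = 576/15625
P(X=2) = 432/3125
Sum = 112/625

P(X ≤ 2) = 112/625 ≈ 17.92%


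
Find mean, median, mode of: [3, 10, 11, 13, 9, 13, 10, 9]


Sorted: [3, 9, 9, 10, 10, 11, 13, 13]
Mean = 78/8 = 39/4
Median = 10
Freq: {3: 1, 10: 2, 11: 1, 13: 2, 9: 2}
Mode: [9, 10, 13]

Mean=39/4, Median=10, Mode=[9, 10, 13]


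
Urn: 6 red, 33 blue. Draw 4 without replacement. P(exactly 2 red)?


Hypergeometric: C(6,2)×C(33,2)/C(39,4)
= 15×528/82251 = 880/9139

P(X=2) = 880/9139 ≈ 9.63%


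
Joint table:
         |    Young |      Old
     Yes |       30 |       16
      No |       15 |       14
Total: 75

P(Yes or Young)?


P(Yes∨Young) = P(Yes) + P(Young) - P(Yes∧Young)
= (46 + 45 - 30)/75 = 61/75

P = 61/75 ≈ 81.33%


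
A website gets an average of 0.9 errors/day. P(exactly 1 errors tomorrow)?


Poisson(λ=0.9): P(X=1) = e^(-λ)×λ^k/k!
= e^(-0.9) × 0.9^1 / 1!
≈ 0.4065696597 × 0.9 / 1 ≈ 0.365913

P(X=1) ≈ 0.365913 ≈ 36.59%


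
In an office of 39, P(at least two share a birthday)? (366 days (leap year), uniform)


P(all different) = Π(366-i)/366 for i=0..38
= 0.122510
P(match) = 1 - 0.122510 = 0.877490

P ≈ 0.8775 ≈ 87.75%


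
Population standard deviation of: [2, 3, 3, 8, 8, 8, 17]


Mean = 49/7 = 7
  (2-7)²=25
  (3-7)²=16
  (3-7)²=16
  (8-7)²=1
  (8-7)²=1
  (8-7)²=1
  (17-7)²=100
Σ(x-μ)² = 160
σ² = 160/7

σ = √(160/7) ≈ 4.7809


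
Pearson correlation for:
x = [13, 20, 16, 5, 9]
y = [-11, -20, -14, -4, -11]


n=5, Σx=63, Σy=-60, Σxy=-886, Σx²=931, Σy²=854
r = (5×(-886) - 63×(-60))/√((5×931 - 63²)(5×854 - (-60)²))
= -650/√(686×670) = -650/√459620 ≈ -650/677.9528 ≈ -0.9588

r ≈ -0.9588


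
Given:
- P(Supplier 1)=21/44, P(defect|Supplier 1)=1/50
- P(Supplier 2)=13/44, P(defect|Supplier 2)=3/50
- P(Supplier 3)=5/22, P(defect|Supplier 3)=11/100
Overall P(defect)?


P(B) = Σ P(B|Aᵢ)×P(Aᵢ)
  1/50×21/44 = 21/2200
  3/50×13/44 = 39/2200
  11/100×5/22 = 1/40
Sum = 23/440

P(defect) = 23/440 ≈ 5.23%


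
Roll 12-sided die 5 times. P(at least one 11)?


P(no 11)^5 = (11/12)^5 = 161051/248832
P(≥1) = 1 - 161051/248832 = 87781/248832

P = 87781/248832 ≈ 35.28%


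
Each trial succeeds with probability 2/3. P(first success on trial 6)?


Geometric: P(X=6) = (1-p)^(k-1)×p = (1/3)^5×2/3 = 2/729

P(X=6) = 2/729 ≈ 0.27%


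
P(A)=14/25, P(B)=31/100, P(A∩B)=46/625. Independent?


P(A)×P(B) = 217/1250
P(A∩B) = 46/625
Not equal → NOT independent

No, not independent


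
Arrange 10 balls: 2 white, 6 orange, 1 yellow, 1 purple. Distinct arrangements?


10!/(2!×6!×1!×1!) = 2520

2520


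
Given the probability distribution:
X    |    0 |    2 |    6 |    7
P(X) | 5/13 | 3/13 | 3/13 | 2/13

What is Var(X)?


E[X] = 38/13
E[X²] = 218/13
Var(X) = E[X²] - (E[X])² = 218/13 - 1444/169 = 1390/169

Var(X) = 1390/169 ≈ 8.2249


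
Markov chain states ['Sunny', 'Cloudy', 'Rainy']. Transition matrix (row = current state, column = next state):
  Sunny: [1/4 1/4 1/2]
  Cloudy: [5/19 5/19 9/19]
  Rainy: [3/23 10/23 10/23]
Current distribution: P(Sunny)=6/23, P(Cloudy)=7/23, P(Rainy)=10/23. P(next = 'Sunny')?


P(next=Sunny) = Σᵢ P(now=i)×P(i→Sunny)
= 6/23×1/4 + 7/23×5/19 + 10/23×3/23
= 3/46 + 35/437 + 30/529 = 4061/20102

P = 4061/20102 ≈ 0.2020


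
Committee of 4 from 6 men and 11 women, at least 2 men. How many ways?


Count by #men:
  2M,2W: C(6,2)×C(11,2)=825
  3M,1W: C(6,3)×C(11,1)=220
  4M,0W: C(6,4)×C(11,0)=15
Total = 1060

1060


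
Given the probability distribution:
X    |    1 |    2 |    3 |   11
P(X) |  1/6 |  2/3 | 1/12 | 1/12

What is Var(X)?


E[X] = 8/3
E[X²] = 41/3
Var(X) = E[X²] - (E[X])² = 41/3 - 64/9 = 59/9

Var(X) = 59/9 ≈ 6.5556


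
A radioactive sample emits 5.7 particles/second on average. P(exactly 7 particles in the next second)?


Poisson(λ=5.7): P(X=7) = e^(-λ)×λ^k/k!
= e^(-5.7) × 5.7^7 / 7!
≈ 0.003345965457 × 195489.749319 / 5040 ≈ 0.129782

P(X=7) ≈ 0.129782 ≈ 12.98%


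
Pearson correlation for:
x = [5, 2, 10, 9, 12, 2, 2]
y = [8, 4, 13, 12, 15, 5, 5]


n=7, Σx=42, Σy=62, Σxy=486, Σx²=362, Σy²=668
r = (7×486 - 42×62)/√((7×362 - 42²)(7×668 - 62²))
= 798/√(770×832) = 798/√640640 ≈ 798/800.3999 ≈ 0.9970

r ≈ 0.9970


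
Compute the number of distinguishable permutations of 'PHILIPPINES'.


Letters: 11, freq: {'P': 3, 'H': 1, 'I': 3, 'L': 1, 'N': 1, 'E': 1, 'S': 1}
11!/(3!×1!×3!×1!×1!×1!×1!) = 39916800/36 = 1108800

1108800


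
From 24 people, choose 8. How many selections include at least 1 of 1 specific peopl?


Complement: C(24,8) - C(23,8) = 735471 - 490314 = 245157

245157


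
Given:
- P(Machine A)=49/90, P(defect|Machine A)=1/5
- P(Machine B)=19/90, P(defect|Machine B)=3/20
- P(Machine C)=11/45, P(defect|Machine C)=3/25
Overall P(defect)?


P(B) = Σ P(B|Aᵢ)×P(Aᵢ)
  1/5×49/90 = 49/450
  3/20×19/90 = 19/600
  3/25×11/45 = 11/375
Sum = 1529/9000

P(defect) = 1529/9000 ≈ 16.99%


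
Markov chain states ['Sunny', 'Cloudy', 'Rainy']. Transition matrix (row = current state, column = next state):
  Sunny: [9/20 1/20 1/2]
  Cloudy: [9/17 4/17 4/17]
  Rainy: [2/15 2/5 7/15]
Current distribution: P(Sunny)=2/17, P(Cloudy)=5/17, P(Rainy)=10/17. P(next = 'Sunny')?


P(next=Sunny) = Σᵢ P(now=i)×P(i→Sunny)
= 2/17×9/20 + 5/17×9/17 + 10/17×2/15
= 9/170 + 45/289 + 4/51 = 2489/8670

P = 2489/8670 ≈ 0.2871


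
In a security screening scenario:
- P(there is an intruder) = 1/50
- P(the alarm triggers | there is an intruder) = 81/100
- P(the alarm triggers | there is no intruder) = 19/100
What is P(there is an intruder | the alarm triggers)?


Using Bayes' theorem:
P(A|B) = P(B|A)·P(A) / P(B)

P(the alarm triggers) = 81/100 × 1/50 + 19/100 × 49/50
= 81/5000 + 931/5000 = 253/1250

P(there is an intruder|the alarm triggers) = (81/5000) / (253/1250) = 81/1012

P(there is an intruder|the alarm triggers) = 81/1012 ≈ 8.00%


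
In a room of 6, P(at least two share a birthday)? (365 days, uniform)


P(all different) = Π(365-i)/365 for i=0..5
= 0.959538
P(match) = 1 - 0.959538 = 0.040462

P ≈ 0.0405 ≈ 4.05%


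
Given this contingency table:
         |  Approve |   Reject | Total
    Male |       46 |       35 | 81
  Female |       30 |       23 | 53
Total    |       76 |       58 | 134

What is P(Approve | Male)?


P(Approve | Male) = 46/(46+35) = 46/81

P(Approve|Male) = 46/81 ≈ 56.79%


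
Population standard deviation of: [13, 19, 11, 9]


Mean = 52/4 = 13
  (13-13)²=0
  (19-13)²=36
  (11-13)²=4
  (9-13)²=16
Σ(x-μ)² = 56
σ² = 56/4 = 14

σ = √(14) ≈ 3.7417


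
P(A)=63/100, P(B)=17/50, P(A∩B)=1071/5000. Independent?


P(A)×P(B) = 1071/5000
P(A∩B) = 1071/5000
Equal ✓ → Independent

Yes, independent


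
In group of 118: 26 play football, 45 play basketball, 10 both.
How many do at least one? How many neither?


|A∪B| = 26+45-10 = 61
Neither = 118-61 = 57

At least one: 61; Neither: 57


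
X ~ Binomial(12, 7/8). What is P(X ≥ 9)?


P(X ≥ 9) = Σ P(X=i) for i=9..12
P(X=9) = 2219448385/17179869184
P(X=10) = 9321683217/34359738368
P(X=11) = 5931980229/17179869184
P(X=12) = 13841287201/68719476736
Sum = 65090368091/68719476736

P(X ≥ 9) = 65090368091/68719476736 ≈ 94.72%


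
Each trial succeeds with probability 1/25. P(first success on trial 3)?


Geometric: P(X=3) = (1-p)^(k-1)×p = (24/25)^2×1/25 = 576/15625

P(X=3) = 576/15625 ≈ 3.69%


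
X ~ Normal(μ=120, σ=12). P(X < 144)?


z = (144-120)/12 = 2.0
P(Z < 2.0) = 0.9772

P(X < 144) ≈ 0.9772


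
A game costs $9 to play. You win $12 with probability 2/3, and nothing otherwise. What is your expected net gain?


E[gain] = (12-9)×2/3 + (-9)×1/3
= 2 - 3 = -1

Expected net gain = $-1 ≈ $-1.00


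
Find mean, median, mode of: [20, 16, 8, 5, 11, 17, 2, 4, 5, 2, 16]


Sorted: [2, 2, 4, 5, 5, 8, 11, 16, 16, 17, 20]
Mean = 106/11
Median = 8
Freq: {20: 1, 16: 2, 8: 1, 5: 2, 11: 1, 17: 1, 2: 2, 4: 1}
Mode: [2, 5, 16]

Mean=106/11, Median=8, Mode=[2, 5, 16]


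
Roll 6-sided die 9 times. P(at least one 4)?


P(no 4)^9 = (5/6)^9 = 1953125/10077696
P(≥1) = 1 - 1953125/10077696 = 8124571/10077696

P = 8124571/10077696 ≈ 80.62%


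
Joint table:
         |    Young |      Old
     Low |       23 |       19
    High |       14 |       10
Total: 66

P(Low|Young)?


P(Low|Young) = 23/(23+14) = 23/37

P = 23/37 ≈ 62.16%


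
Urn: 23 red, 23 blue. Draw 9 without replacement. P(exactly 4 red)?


Hypergeometric: C(23,4)×C(23,5)/C(46,9)
= 8855×33649/1101716330 = 12397/45838

P(X=4) = 12397/45838 ≈ 27.05%


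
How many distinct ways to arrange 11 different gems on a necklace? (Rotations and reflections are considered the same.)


Free circular arrangements: rotations and reflections both identified.
(n-1)!/2 = 10!/2 = 3628800/2 = 1814400

1814400


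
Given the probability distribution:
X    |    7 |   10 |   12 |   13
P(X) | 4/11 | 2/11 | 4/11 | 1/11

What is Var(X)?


E[X] = 109/11
E[X²] = 1141/11
Var(X) = E[X²] - (E[X])² = 1141/11 - 11881/121 = 670/121

Var(X) = 670/121 ≈ 5.5372


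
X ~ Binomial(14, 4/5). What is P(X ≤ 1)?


P(X ≤ 1) = Σ P(X=i) for i=0..1
P(X=0) = 1/6103515625
P(X=1) = 56/6103515625
Sum = 57/6103515625

P(X ≤ 1) = 57/6103515625 ≈ 0.00%


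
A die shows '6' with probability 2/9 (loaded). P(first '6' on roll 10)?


Geometric: P(X=10) = (1-p)^(k-1)×p = (7/9)^9×2/9 = 80707214/3486784401

P(X=10) = 80707214/3486784401 ≈ 2.31%


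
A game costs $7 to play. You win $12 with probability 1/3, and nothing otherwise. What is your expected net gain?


E[gain] = (12-7)×1/3 + (-7)×2/3
= 5/3 - 14/3 = -3

Expected net gain = $-3 ≈ $-3.00


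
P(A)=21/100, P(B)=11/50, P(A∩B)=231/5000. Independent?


P(A)×P(B) = 231/5000
P(A∩B) = 231/5000
Equal ✓ → Independent

Yes, independent


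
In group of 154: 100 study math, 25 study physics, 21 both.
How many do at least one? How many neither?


|A∪B| = 100+25-21 = 104
Neither = 154-104 = 50

At least one: 104; Neither: 50


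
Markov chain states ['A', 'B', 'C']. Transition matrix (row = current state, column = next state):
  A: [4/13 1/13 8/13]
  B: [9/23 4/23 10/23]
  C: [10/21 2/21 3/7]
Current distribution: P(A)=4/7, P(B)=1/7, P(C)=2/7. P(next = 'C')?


P(next=C) = Σᵢ P(now=i)×P(i→C)
= 4/7×8/13 + 1/7×10/23 + 2/7×3/7
= 32/91 + 10/161 + 6/49 = 7856/14651

P = 7856/14651 ≈ 0.5362


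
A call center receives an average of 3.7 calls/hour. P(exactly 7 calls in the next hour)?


Poisson(λ=3.7): P(X=7) = e^(-λ)×λ^k/k!
= e^(-3.7) × 3.7^7 / 7!
≈ 0.02472352647 × 9493.1877133 / 5040 ≈ 0.046568

P(X=7) ≈ 0.046568 ≈ 4.66%


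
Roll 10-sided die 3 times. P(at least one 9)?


P(no 9)^3 = (9/10)^3 = 729/1000
P(≥1) = 1 - 729/1000 = 271/1000

P = 271/1000 ≈ 27.10%


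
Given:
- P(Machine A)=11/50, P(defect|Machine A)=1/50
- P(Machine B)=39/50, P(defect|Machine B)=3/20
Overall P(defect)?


P(B) = Σ P(B|Aᵢ)×P(Aᵢ)
  1/50×11/50 = 11/2500
  3/20×39/50 = 117/1000
Sum = 607/5000

P(defect) = 607/5000 ≈ 12.14%


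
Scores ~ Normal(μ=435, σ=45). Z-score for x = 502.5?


z = (x - μ)/σ = (502.5 - 435)/45 = 1.5

z = 1.5


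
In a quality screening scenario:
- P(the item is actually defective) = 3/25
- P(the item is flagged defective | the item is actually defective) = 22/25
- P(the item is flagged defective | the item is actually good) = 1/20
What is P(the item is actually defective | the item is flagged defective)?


Using Bayes' theorem:
P(A|B) = P(B|A)·P(A) / P(B)

P(the item is flagged defective) = 22/25 × 3/25 + 1/20 × 22/25
= 66/625 + 11/250 = 187/1250

P(the item is actually defective|the item is flagged defective) = (66/625) / (187/1250) = 12/17

P(the item is actually defective|the item is flagged defective) = 12/17 ≈ 70.59%


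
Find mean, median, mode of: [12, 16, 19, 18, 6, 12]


Sorted: [6, 12, 12, 16, 18, 19]
Mean = 83/6
Median = 14
Freq: {12: 2, 16: 1, 19: 1, 18: 1, 6: 1}
Mode: [12]

Mean=83/6, Median=14, Mode=12


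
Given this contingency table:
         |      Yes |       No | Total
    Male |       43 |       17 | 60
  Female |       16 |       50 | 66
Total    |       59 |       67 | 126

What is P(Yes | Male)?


P(Yes | Male) = 43/(43+17) = 43/60

P(Yes|Male) = 43/60 ≈ 71.67%


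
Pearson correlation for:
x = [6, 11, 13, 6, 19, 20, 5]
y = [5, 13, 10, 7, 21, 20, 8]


n=7, Σx=80, Σy=84, Σxy=1184, Σx²=1148, Σy²=1248
r = (7×1184 - 80×84)/√((7×1148 - 80²)(7×1248 - 84²))
= 1568/√(1636×1680) = 1568/√2748480 ≈ 1568/1657.8540 ≈ 0.9458

r ≈ 0.9458


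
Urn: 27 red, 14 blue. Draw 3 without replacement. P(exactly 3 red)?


Hypergeometric: C(27,3)×C(14,0)/C(41,3)
= 2925×1/10660 = 45/164

P(X=3) = 45/164 ≈ 27.44%


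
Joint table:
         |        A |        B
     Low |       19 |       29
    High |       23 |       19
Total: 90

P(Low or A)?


P(Low∨A) = P(Low) + P(A) - P(Low∧A)
= (48 + 42 - 19)/90 = 71/90

P = 71/90 ≈ 78.89%


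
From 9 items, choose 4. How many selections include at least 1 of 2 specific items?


Complement: C(9,4) - C(7,4) = 126 - 35 = 91

91


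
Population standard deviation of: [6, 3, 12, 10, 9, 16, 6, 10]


Mean = 72/8 = 9
  (6-9)²=9
  (3-9)²=36
  (12-9)²=9
  (10-9)²=1
  (9-9)²=0
  (16-9)²=49
  (6-9)²=9
  (10-9)²=1
Σ(x-μ)² = 114
σ² = 114/8 = 57/4

σ = √(57/4) ≈ 3.7749


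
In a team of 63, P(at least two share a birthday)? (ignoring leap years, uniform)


P(all different) = Π(365-i)/365 for i=0..62
= 0.003396
P(match) = 1 - 0.003396 = 0.996604

P ≈ 0.9966 ≈ 99.66%


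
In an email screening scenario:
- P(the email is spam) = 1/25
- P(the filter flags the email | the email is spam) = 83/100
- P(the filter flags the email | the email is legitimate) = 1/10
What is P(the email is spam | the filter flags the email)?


Using Bayes' theorem:
P(A|B) = P(B|A)·P(A) / P(B)

P(the filter flags the email) = 83/100 × 1/25 + 1/10 × 24/25
= 83/2500 + 12/125 = 323/2500

P(the email is spam|the filter flags the email) = (83/2500) / (323/2500) = 83/323

P(the email is spam|the filter flags the email) = 83/323 ≈ 25.70%


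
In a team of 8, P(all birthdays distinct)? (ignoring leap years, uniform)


P(all different) = Π(365-i)/365 for i=0..7
= (365/365)×(364/365)×...×(358/365)
= 0.925665

P ≈ 0.9257 ≈ 92.57%


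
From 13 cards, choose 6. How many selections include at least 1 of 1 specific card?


Complement: C(13,6) - C(12,6) = 1716 - 924 = 792

792


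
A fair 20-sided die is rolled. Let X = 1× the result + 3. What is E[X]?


E[die] = (1+20)/2 = 21/2
E[X] = 1×21/2 + 3 = 27/2

E[X] = 27/2


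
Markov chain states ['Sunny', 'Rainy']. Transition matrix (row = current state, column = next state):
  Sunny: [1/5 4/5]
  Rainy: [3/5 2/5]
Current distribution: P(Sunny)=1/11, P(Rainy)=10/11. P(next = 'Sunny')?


P(next=Sunny) = Σᵢ P(now=i)×P(i→Sunny)
= 1/11×1/5 + 10/11×3/5
= 1/55 + 6/11 = 31/55

P = 31/55 ≈ 0.5636


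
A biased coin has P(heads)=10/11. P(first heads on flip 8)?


Geometric: P(X=8) = (1-p)^(k-1)×p = (1/11)^7×10/11 = 10/214358881

P(X=8) = 10/214358881 ≈ 0.00%


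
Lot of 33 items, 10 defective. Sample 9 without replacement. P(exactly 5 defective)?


Hypergeometric: C(10,5)×C(23,4)/C(33,9)
= 252×8855/38567100 = 3381/58435

P(X=5) = 3381/58435 ≈ 5.79%


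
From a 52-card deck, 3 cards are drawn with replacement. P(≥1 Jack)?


P(not a Jack) = 48/52 = 12/13
P(none in 3 draws) = (12/13)^3 = 1728/2197
P(≥1 Jack) = 1 - 1728/2197 = 469/2197

P = 469/2197 ≈ 21.35%


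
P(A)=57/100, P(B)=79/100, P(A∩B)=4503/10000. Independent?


P(A)×P(B) = 4503/10000
P(A∩B) = 4503/10000
Equal ✓ → Independent

Yes, independent


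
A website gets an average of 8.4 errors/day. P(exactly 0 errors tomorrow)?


Poisson(λ=8.4): P(X=0) = e^(-λ)×λ^k/k!
= e^(-8.4) × 8.4^0 / 0!
≈ 0.0002248673242 × 1 / 1 ≈ 0.000225

P(X=0) ≈ 0.000225 ≈ 0.02%


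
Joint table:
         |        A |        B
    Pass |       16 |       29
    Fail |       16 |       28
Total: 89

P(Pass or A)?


P(Pass∨A) = P(Pass) + P(A) - P(Pass∧A)
= (45 + 32 - 16)/89 = 61/89

P = 61/89 ≈ 68.54%


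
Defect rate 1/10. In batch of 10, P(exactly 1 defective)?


Binomial: P(X=1) = C(10,1)×p^1×(1-p)^9
= 10 × 1/10 × 387420489/1000000000 = 387420489/1000000000

P(X=1) = 387420489/1000000000 ≈ 38.74%


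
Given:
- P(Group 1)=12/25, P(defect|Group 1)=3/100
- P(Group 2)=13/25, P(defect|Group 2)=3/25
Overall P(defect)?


P(B) = Σ P(B|Aᵢ)×P(Aᵢ)
  3/100×12/25 = 9/625
  3/25×13/25 = 39/625
Sum = 48/625

P(defect) = 48/625 ≈ 7.68%


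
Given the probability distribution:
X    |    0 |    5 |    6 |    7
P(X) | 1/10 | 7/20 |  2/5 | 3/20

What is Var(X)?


E[X] = 26/5
E[X²] = 61/2
Var(X) = E[X²] - (E[X])² = 61/2 - 676/25 = 173/50

Var(X) = 173/50 ≈ 3.4600


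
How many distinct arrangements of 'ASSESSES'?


Letters: 8, freq: {'A': 1, 'S': 5, 'E': 2}
8!/(1!×5!×2!) = 40320/240 = 168

168


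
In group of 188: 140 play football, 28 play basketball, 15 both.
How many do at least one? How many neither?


|A∪B| = 140+28-15 = 153
Neither = 188-153 = 35

At least one: 153; Neither: 35


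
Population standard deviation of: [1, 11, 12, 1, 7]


Mean = 32/5
  (1-32/5)²=729/25
  (11-32/5)²=529/25
  (12-32/5)²=784/25
  (1-32/5)²=729/25
  (7-32/5)²=9/25
Σ(x-μ)² = 556/5
σ² = (556/5)/5 = 556/25

σ = √(556/25) ≈ 4.7159


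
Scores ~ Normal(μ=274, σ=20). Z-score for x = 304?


z = (x - μ)/σ = (304 - 274)/20 = 1.5

z = 1.5


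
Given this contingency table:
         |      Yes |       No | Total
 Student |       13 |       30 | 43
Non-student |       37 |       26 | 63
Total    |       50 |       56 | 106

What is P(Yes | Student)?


P(Yes | Student) = 13/(13+30) = 13/43

P(Yes|Student) = 13/43 ≈ 30.23%


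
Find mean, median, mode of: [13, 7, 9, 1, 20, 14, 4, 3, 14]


Sorted: [1, 3, 4, 7, 9, 13, 14, 14, 20]
Mean = 85/9
Median = 9
Freq: {13: 1, 7: 1, 9: 1, 1: 1, 20: 1, 14: 2, 4: 1, 3: 1}
Mode: [14]

Mean=85/9, Median=9, Mode=14
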